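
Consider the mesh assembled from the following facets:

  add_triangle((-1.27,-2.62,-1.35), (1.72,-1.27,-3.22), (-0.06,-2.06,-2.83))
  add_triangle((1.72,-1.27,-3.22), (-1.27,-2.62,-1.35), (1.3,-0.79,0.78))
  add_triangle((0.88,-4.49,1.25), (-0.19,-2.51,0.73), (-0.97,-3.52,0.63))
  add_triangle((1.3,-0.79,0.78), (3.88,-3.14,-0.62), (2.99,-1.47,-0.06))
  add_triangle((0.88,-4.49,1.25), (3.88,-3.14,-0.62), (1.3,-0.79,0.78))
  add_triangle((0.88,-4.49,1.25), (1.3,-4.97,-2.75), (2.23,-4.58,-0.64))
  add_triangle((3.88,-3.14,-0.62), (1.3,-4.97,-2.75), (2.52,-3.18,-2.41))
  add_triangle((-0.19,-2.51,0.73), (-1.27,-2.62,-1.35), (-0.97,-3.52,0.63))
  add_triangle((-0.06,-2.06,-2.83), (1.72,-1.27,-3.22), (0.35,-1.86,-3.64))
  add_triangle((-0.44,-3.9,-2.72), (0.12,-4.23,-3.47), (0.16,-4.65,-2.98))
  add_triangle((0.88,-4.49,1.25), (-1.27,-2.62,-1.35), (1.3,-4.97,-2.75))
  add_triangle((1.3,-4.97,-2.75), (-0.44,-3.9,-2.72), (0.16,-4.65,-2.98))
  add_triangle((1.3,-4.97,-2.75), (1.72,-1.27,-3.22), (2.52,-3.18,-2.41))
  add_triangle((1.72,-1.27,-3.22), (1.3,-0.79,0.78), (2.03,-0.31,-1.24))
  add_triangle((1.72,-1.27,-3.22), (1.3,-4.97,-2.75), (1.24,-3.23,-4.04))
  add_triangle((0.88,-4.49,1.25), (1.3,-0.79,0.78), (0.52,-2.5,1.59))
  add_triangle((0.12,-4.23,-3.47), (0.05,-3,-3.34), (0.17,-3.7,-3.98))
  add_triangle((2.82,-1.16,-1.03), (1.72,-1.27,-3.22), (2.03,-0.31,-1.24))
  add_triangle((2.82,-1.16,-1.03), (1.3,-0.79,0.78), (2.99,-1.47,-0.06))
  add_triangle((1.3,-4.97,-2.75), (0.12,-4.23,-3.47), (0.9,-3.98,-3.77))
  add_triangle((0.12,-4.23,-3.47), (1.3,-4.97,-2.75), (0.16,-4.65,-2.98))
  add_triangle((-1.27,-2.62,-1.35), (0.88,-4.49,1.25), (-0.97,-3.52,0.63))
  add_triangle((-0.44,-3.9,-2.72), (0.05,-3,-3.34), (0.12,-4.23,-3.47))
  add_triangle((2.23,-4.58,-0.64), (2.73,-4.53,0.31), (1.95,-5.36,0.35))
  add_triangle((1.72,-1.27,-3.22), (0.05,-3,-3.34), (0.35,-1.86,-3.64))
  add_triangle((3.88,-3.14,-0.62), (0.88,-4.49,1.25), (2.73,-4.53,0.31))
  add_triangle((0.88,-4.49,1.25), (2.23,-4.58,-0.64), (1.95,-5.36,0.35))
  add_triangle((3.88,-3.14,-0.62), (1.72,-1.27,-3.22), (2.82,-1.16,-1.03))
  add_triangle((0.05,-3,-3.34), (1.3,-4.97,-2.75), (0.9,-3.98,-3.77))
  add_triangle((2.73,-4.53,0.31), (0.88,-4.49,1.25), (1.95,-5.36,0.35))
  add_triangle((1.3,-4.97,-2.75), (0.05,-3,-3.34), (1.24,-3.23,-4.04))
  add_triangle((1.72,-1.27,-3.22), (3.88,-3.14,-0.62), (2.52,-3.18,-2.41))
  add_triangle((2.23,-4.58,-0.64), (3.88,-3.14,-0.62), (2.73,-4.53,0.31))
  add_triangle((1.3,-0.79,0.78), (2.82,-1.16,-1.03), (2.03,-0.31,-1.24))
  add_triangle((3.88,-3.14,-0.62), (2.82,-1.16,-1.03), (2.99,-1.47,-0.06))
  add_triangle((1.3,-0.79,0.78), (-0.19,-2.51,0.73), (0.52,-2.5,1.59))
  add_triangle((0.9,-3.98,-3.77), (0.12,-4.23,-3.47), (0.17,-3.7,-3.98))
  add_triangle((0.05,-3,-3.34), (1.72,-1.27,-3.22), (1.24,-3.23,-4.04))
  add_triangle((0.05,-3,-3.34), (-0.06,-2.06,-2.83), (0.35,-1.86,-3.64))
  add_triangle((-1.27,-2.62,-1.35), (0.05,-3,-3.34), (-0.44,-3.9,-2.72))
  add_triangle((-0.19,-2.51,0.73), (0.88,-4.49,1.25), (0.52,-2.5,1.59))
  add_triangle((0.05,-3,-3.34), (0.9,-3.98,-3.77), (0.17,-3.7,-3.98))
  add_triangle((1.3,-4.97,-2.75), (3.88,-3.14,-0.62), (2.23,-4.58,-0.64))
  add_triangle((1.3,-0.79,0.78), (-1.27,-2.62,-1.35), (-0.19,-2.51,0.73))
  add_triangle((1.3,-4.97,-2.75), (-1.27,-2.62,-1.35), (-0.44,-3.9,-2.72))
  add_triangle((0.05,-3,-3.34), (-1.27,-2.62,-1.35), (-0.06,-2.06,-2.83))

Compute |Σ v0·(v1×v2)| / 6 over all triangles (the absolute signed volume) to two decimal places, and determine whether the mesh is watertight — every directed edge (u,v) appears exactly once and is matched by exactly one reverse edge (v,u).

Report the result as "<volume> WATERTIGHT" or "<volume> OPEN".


39.42 WATERTIGHT

Per-triangle v0·(v1×v2)/6:
  t1: -0.7522
  t2: -3.0961
  t3: +0.2174
  t4: +0.5358
  t5: +2.6487
  t6: +3.6544
  t7: +3.2106
  t8: -0.4451
  t9: -0.4496
  t10: +0.3335
  t11: +6.0241
  t12: +0.0006
  t13: +2.7724
  t14: -0.9706
  t15: +1.7658
  t16: +0.7536
  t17: +0.0637
  t18: +0.7714
  t19: +0.0178
  t20: +1.1491
  t21: +0.6556
  t22: +2.1159
  t23: +0.3531
  t24: +0.9148
  t25: +1.0448
  t26: +0.2638
  t27: +0.1502
  t28: +2.0915
  t29: -0.7578
  t30: +0.9344
  t31: +1.9209
  t32: +2.3307
  t33: +1.7650
  t34: +0.2498
  t35: +0.6590
  t36: -0.3276
  t37: +0.5011
  t38: +0.6941
  t39: +0.1596
  t40: +0.6697
  t41: +0.4569
  t42: +0.0223
  t43: +3.8439
  t44: -0.9547
  t45: +1.0309
  t46: +0.4263
Σ = +39.4192 → |volume| = 39.42

Directed edges: 138 total, each appears once with its reverse present → watertight.


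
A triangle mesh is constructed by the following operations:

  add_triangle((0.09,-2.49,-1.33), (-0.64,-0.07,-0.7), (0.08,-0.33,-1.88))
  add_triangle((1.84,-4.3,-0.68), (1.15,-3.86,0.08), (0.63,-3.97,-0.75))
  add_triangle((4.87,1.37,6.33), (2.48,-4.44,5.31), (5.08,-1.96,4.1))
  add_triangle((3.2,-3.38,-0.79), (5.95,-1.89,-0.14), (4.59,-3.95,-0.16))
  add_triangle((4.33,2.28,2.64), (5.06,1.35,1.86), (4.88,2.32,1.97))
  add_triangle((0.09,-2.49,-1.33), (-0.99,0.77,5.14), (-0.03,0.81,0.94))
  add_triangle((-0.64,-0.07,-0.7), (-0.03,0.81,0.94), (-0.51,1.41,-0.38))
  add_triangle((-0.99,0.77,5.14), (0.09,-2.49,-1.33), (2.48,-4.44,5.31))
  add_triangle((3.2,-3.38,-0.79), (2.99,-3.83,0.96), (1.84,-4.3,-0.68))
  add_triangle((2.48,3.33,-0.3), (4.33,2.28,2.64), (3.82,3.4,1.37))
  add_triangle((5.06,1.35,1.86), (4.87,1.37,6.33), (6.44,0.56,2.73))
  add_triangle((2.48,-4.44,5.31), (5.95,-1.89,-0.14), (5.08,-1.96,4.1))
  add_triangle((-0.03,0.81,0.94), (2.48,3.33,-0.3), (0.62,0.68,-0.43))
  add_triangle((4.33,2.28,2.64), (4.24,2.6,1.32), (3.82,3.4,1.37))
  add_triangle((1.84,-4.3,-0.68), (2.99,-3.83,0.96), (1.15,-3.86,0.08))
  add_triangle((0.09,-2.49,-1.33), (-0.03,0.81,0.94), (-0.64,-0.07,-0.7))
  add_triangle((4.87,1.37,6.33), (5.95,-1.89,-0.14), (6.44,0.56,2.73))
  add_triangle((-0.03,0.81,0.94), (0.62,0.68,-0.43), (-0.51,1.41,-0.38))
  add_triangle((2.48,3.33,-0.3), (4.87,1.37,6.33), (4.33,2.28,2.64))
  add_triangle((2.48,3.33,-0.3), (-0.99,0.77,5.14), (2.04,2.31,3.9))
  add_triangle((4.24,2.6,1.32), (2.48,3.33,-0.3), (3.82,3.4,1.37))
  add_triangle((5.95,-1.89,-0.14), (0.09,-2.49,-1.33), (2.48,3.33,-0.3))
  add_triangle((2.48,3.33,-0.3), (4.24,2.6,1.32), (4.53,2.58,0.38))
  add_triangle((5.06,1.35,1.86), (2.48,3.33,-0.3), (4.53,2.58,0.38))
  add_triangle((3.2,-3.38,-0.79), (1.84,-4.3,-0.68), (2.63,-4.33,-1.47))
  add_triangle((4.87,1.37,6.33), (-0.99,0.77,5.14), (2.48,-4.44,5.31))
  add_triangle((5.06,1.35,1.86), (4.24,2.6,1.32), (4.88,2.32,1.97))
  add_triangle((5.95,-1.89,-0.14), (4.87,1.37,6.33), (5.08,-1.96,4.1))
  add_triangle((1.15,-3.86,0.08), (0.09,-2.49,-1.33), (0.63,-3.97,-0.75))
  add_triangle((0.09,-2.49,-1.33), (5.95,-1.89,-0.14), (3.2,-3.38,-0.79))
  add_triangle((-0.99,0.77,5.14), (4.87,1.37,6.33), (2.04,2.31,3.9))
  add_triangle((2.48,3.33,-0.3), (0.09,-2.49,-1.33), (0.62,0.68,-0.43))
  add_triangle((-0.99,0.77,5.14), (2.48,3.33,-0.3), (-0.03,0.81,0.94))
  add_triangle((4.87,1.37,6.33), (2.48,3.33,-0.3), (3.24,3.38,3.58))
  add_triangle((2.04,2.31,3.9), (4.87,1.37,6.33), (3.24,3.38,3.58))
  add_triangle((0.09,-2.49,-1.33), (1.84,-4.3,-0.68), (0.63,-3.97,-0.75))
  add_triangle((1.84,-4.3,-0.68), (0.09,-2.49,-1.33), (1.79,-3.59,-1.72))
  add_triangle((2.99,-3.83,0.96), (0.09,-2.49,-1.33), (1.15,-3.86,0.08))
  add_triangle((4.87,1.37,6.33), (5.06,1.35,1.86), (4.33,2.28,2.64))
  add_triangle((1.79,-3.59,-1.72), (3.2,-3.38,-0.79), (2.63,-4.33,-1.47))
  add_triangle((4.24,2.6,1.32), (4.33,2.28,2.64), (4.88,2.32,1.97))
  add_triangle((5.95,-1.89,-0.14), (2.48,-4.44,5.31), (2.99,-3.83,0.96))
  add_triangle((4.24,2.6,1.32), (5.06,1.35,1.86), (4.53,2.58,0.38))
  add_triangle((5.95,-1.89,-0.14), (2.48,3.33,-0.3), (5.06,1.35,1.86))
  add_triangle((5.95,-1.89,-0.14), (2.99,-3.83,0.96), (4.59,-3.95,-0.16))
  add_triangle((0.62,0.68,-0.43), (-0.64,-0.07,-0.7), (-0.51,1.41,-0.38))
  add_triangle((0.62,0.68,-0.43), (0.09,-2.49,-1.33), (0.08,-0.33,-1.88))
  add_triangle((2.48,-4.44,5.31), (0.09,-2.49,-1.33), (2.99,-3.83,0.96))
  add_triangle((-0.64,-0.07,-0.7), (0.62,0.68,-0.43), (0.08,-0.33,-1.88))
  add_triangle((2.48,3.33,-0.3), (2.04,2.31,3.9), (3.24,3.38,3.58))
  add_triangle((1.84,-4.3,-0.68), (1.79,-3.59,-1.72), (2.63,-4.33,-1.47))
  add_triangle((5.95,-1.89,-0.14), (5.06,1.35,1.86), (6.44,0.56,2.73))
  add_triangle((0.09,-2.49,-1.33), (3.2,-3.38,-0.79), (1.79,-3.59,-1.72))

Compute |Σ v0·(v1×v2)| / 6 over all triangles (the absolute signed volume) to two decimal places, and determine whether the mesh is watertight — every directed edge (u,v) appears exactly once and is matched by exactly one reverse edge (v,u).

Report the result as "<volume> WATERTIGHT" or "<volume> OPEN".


177.68 OPEN

Per-triangle v0·(v1×v2)/6:
  t1: +0.4730
  t2: +0.5728
  t3: +16.1771
  t4: +1.6443
  t5: +0.7329
  t6: -0.2012
  t7: +0.1367
  t8: +7.6191
  t9: +2.2151
  t10: -0.4149
  t11: +4.4558
  t12: +13.4384
  t13: +0.0657
  t14: +1.0135
  t15: +1.2315
  t16: +0.1355
  t17: +8.3172
  t18: +0.2510
  t19: +3.3474
  t20: +4.4888
  t21: +1.0323
  t22: +6.0122
  t23: +1.4671
  t24: -1.4907
  t25: +0.8446
  t26: +28.5759
  t27: +0.4230
  t28: +14.4191
  t29: -0.1423
  t30: +1.3678
  t31: +7.9939
  t32: +0.3000
  t33: +0.9519
  t34: +5.7109
  t35: +3.3910
  t36: +0.6317
  t37: +0.9759
  t38: -1.2741
  t39: +4.2438
  t40: +0.3141
  t41: +0.4944
  t42: +11.6015
  t43: +1.3160
  t44: +8.7901
  t45: +2.6948
  t46: +0.1849
  t47: +0.4333
  t48: +6.1970
  t49: +0.1685
  t50: +0.9588
  t51: +0.4989
  t52: +3.3368
  t53: -0.4473
Σ = +177.6755 → |volume| = 177.68

Directed edges: 159 total; 3 unmatched, e.g. (4.59,-3.95,-0.16)→(3.2,-3.38,-0.79) → open.


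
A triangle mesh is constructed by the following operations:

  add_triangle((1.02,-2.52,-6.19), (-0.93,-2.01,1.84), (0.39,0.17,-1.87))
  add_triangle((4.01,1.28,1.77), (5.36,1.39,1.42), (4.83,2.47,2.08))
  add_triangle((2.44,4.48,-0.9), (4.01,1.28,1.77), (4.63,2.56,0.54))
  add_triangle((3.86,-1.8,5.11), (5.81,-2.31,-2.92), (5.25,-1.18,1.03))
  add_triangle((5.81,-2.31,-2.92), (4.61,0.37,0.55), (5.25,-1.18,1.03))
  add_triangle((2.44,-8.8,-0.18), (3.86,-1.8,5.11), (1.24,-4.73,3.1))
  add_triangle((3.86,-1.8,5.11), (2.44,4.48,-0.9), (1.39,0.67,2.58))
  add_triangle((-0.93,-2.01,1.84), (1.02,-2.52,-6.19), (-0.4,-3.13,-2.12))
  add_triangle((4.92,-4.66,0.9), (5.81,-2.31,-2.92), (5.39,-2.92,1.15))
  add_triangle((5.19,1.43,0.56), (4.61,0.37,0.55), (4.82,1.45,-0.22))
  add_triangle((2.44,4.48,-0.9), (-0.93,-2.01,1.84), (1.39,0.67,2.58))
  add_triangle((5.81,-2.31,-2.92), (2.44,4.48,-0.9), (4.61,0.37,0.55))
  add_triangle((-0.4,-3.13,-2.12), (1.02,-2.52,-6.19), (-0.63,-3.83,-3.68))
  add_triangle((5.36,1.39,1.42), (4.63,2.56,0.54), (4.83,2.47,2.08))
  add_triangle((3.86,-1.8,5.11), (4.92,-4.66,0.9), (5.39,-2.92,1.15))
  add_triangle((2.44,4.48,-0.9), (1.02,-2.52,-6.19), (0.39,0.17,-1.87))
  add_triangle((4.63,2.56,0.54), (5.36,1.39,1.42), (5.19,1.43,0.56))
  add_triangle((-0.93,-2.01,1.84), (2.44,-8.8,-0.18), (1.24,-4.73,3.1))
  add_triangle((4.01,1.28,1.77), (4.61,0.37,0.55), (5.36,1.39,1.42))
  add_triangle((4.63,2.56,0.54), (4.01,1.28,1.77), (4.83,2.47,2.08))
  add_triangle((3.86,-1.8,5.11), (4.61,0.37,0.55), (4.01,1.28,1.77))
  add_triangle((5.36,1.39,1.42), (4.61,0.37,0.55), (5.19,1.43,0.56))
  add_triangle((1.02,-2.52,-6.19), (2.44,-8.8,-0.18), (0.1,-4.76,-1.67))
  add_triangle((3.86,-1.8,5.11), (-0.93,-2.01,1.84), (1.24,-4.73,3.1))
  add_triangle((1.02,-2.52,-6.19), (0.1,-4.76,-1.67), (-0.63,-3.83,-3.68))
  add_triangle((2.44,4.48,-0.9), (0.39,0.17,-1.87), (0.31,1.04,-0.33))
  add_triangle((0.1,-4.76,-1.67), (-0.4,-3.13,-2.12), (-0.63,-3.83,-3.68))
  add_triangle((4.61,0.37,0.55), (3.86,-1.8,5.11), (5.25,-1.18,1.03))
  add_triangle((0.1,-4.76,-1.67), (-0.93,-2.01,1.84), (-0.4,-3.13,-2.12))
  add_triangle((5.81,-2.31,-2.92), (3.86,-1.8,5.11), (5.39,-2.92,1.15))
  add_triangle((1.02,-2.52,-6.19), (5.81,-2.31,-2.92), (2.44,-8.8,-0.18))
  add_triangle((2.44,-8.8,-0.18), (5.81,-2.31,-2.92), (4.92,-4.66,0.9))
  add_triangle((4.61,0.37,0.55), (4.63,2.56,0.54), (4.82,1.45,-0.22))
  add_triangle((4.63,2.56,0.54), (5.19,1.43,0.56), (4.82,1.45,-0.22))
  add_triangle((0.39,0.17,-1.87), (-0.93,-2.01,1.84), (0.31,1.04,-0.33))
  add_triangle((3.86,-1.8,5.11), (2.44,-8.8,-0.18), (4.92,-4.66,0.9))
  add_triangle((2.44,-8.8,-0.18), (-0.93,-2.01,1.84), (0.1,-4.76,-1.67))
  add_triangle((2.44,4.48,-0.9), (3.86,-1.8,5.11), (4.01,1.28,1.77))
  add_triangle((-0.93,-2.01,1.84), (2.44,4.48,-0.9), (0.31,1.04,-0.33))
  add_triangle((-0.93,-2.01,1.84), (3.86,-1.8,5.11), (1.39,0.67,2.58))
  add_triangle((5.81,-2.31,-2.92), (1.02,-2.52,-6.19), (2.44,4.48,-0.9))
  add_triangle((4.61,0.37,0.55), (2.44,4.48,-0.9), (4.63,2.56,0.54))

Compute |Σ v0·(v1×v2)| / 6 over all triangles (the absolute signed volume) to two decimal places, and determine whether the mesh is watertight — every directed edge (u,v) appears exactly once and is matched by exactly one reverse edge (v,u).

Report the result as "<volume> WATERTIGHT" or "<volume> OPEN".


254.99 WATERTIGHT

Per-triangle v0·(v1×v2)/6:
  t1: +0.3692
  t2: +0.5980
  t3: +2.2897
  t4: +7.1367
  t5: +5.3066
  t6: +16.2976
  t7: +6.1765
  t8: -0.6670
  t9: +7.5660
  t10: +0.5707
  t11: +0.7654
  t12: +14.4341
  t13: -1.0889
  t14: +1.7187
  t15: +7.6414
  t16: +1.7925
  t17: +0.9380
  t18: +6.7761
  t19: +0.3779
  t20: -0.8953
  t21: +5.5166
  t22: +0.6514
  t23: +11.7231
  t24: +5.9102
  t25: +4.7830
  t26: +0.3784
  t27: +0.2873
  t28: +5.0663
  t29: +1.7286
  t30: +4.3129
  t31: +45.1877
  t32: +22.8321
  t33: -1.3267
  t34: +0.8264
  t35: +0.0334
  t36: +22.4796
  t37: +6.7960
  t38: +4.4193
  t39: +0.2601
  t40: +3.7676
  t41: +29.2944
  t42: +1.9620
Σ = +254.9936 → |volume| = 254.99

Directed edges: 126 total, each appears once with its reverse present → watertight.


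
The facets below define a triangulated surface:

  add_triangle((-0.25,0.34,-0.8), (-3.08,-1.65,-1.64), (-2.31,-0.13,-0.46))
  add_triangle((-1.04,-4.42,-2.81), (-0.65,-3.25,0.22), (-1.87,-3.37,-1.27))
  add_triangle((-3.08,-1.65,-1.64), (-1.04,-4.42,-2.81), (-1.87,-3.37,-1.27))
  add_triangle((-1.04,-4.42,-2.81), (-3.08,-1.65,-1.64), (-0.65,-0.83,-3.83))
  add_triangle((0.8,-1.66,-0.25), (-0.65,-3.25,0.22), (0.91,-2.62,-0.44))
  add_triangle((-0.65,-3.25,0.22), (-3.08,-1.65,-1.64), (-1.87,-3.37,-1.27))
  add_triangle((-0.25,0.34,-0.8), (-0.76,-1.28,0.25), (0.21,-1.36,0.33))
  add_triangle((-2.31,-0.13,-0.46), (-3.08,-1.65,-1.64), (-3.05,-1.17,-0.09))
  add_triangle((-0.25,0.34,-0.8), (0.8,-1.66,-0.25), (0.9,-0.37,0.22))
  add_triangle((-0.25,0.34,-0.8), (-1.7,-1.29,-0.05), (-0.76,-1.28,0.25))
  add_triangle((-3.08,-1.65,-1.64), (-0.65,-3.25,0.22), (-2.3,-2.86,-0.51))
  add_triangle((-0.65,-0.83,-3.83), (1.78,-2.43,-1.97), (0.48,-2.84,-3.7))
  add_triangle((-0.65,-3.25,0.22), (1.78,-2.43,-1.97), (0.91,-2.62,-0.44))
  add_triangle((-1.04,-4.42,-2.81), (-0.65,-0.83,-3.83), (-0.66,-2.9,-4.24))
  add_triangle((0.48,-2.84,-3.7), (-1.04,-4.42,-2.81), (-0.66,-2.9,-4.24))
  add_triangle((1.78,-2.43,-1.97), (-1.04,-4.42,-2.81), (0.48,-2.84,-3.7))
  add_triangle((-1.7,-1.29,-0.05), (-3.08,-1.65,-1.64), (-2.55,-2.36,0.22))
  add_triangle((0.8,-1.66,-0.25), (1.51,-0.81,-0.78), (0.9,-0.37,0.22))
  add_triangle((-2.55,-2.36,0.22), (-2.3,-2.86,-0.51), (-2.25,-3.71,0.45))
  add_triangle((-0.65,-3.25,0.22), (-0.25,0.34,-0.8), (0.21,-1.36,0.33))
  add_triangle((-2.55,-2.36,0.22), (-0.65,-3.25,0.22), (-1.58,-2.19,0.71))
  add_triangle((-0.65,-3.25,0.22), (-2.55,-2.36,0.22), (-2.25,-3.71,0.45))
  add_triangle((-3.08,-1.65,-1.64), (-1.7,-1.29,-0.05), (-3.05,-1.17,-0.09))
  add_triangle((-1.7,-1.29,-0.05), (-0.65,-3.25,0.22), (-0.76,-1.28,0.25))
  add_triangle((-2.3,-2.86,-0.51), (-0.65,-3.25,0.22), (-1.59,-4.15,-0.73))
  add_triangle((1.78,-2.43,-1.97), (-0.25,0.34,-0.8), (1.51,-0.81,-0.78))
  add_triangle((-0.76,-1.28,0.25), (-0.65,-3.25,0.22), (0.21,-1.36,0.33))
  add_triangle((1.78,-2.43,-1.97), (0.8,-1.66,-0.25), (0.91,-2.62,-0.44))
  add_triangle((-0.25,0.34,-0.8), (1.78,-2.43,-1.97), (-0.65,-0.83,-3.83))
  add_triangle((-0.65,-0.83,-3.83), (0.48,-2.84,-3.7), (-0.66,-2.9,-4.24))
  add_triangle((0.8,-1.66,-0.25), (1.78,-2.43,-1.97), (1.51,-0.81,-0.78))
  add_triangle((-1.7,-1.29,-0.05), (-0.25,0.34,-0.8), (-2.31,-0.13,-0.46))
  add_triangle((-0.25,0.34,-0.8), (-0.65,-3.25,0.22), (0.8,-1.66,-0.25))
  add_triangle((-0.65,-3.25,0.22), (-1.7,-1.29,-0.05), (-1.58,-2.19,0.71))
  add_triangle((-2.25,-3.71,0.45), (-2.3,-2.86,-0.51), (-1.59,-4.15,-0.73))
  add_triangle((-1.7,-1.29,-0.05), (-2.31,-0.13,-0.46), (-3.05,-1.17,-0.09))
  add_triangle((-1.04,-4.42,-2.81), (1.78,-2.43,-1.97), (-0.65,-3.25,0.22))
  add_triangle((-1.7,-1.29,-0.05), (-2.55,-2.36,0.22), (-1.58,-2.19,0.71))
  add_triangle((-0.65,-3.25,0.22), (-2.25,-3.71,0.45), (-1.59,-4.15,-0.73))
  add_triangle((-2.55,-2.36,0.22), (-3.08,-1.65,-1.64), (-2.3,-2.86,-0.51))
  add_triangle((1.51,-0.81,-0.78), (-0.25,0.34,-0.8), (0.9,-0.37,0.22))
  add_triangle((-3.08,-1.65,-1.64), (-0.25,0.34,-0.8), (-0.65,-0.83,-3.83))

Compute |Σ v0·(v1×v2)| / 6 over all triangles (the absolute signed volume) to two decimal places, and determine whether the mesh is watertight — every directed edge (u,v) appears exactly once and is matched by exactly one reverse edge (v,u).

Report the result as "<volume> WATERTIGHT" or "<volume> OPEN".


Per-triangle v0·(v1×v2)/6:
  t1: +0.5665
  t2: +1.8877
  t3: +2.1990
  t4: +6.3503
  t5: +0.0971
  t6: +1.0968
  t7: -0.1530
  t8: +0.6887
  t9: -0.1634
  t10: -0.1171
  t11: +0.5915
  t12: +1.3342
  t13: +0.9002
  t14: +0.8571
  t15: +1.9958
  t16: +2.9225
  t17: +0.1291
  t18: +0.2168
  t19: +0.5696
  t20: +0.1619
  t21: +0.5950
  t22: -0.1746
  t23: +0.5023
  t24: +0.1651
  t25: -0.6566
  t26: +0.3994
  t27: +0.1076
  t28: +0.1642
  t29: +0.5468
  t30: +1.3236
  t31: +0.3860
  t32: -0.3056
  t33: -0.5388
  t34: -0.5237
  t35: +0.9224
  t36: -0.1270
  t37: +3.9966
  t38: +0.0083
  t39: +0.9076
  t40: +0.9538
  t41: +0.0619
  t42: +1.0125
Σ = +31.8579 → |volume| = 31.86

Directed edges: 126 total, each appears once with its reverse present → watertight.

31.86 WATERTIGHT


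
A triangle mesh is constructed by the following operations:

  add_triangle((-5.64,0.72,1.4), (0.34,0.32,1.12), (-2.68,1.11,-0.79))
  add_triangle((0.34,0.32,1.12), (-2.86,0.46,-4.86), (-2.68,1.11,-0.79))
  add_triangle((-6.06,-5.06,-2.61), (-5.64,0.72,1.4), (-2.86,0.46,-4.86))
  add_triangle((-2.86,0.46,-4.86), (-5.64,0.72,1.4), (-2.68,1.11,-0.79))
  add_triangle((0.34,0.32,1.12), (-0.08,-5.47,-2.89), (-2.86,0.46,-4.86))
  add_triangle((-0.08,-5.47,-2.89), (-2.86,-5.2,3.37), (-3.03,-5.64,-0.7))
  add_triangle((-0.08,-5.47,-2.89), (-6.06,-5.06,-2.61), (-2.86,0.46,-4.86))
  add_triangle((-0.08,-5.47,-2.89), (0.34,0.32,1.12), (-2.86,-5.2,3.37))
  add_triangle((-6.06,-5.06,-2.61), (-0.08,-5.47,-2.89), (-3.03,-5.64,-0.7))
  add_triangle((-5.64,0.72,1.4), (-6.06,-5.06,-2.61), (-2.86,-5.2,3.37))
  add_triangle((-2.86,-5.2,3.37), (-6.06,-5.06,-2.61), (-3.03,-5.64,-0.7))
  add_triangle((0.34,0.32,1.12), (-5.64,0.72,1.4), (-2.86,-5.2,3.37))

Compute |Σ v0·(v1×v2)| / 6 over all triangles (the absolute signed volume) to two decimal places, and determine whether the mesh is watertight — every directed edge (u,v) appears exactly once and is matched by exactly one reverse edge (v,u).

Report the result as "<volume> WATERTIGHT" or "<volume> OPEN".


Per-triangle v0·(v1×v2)/6:
  t1: +1.3664
  t2: +0.4968
  t3: +30.9103
  t4: +3.8906
  t5: -0.9253
  t6: +10.6520
  t7: +28.0141
  t8: +4.2836
  t9: +12.2712
  t10: +36.1093
  t11: +12.7364
  t12: +7.2091
Σ = +147.0144 → |volume| = 147.01

Directed edges: 36 total, each appears once with its reverse present → watertight.

147.01 WATERTIGHT


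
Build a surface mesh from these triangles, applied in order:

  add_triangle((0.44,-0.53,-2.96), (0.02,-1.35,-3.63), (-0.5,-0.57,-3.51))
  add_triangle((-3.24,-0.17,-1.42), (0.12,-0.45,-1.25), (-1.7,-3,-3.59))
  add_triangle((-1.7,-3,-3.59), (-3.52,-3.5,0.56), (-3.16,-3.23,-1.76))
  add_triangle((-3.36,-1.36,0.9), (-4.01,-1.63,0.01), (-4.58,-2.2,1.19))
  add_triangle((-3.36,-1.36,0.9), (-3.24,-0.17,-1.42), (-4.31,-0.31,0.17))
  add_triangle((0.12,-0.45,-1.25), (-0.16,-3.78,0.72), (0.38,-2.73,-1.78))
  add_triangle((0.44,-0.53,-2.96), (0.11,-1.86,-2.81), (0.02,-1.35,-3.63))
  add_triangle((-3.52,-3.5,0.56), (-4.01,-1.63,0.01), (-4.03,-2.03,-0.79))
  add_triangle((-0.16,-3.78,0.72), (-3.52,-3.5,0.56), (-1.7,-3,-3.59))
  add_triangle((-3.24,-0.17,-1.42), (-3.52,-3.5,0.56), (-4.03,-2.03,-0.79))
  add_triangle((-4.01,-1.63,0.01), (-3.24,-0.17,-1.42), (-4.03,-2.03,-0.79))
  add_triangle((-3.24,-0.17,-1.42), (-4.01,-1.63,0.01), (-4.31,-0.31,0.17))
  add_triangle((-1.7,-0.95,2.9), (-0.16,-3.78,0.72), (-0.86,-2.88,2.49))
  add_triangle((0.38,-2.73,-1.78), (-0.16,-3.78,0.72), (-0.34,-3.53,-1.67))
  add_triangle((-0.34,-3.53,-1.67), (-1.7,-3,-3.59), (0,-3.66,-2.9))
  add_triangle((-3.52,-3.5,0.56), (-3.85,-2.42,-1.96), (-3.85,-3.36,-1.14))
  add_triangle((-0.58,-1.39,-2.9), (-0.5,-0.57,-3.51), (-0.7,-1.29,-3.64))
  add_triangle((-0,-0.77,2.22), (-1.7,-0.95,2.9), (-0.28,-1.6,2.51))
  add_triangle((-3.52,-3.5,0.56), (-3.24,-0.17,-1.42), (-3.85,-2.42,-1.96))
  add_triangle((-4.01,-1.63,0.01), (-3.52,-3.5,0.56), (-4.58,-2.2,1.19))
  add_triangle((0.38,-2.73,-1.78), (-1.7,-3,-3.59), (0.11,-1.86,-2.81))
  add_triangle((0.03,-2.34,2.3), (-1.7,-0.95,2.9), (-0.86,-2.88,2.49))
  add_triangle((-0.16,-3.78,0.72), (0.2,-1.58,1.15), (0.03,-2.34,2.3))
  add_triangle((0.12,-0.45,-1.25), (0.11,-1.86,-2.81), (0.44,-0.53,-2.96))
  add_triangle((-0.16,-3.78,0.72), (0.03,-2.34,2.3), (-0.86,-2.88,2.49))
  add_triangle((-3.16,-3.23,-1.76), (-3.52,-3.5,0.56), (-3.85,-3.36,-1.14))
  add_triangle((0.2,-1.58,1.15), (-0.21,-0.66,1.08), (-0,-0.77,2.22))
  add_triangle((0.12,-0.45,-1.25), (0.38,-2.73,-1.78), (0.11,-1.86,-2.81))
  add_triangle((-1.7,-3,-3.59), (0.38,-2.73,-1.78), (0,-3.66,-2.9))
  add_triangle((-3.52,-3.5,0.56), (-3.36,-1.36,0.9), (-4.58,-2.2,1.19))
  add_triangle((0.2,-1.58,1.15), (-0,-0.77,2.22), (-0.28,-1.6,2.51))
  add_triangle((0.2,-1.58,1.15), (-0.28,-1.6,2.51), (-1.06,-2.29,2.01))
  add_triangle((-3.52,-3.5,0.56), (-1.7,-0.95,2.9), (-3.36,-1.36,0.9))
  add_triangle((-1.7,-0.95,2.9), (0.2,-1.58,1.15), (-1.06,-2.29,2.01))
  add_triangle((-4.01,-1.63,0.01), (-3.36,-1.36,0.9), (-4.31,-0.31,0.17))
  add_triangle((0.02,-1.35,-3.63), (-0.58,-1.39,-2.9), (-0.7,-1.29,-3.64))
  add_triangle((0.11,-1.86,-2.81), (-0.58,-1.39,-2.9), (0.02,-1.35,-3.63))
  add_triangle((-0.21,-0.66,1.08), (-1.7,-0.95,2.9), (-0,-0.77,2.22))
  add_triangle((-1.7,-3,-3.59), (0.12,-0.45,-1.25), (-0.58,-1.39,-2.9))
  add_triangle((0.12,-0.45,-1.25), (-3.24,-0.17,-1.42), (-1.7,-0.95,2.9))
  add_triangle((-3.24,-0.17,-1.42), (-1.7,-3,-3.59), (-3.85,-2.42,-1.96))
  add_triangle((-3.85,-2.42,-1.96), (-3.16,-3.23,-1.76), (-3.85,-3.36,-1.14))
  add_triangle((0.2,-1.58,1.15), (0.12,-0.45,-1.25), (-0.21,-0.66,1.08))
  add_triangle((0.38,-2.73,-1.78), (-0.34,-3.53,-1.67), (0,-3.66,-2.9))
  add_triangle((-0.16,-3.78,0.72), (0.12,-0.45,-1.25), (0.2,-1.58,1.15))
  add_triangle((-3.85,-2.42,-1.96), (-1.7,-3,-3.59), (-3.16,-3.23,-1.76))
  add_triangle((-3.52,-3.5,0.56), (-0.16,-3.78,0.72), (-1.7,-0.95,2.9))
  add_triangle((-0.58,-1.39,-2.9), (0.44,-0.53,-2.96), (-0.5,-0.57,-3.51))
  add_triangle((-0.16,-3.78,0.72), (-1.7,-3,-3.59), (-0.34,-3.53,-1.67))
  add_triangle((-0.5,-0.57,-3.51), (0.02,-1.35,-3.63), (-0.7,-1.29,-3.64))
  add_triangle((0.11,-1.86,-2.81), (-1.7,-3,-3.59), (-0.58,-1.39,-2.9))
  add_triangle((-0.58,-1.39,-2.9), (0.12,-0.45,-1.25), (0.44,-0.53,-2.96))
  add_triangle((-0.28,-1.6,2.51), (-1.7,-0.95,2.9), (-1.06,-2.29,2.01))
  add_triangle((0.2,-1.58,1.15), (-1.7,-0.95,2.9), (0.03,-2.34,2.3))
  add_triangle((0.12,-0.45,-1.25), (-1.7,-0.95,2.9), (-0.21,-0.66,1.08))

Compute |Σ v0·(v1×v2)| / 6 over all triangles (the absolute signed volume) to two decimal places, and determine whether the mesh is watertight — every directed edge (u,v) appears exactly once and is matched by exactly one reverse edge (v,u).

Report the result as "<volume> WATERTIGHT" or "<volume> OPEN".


Per-triangle v0·(v1×v2)/6:
  t1: +0.3679
  t2: +1.3465
  t3: +1.5393
  t4: +0.2062
  t5: -1.2086
  t6: -0.2155
  t7: +0.2415
  t8: +1.2508
  t9: +8.7343
  t10: -0.3172
  t11: +0.9873
  t12: +1.4983
  t13: +0.7657
  t14: +1.0074
  t15: +1.4203
  t16: +0.7412
  t17: -0.0293
  t18: +0.4646
  t19: +3.0066
  t20: +1.5052
  t21: +1.4283
  t22: +0.9153
  t23: +0.2427
  t24: -0.0097
  t25: +1.0201
  t26: +0.7118
  t27: -0.1129
  t28: +0.1065
  t29: -0.1161
  t30: -0.0315
  t31: +0.1763
  t32: +0.4346
  t33: +2.8972
  t34: -0.6205
  t35: +0.8586
  t36: +0.1587
  t37: +0.3117
  t38: -0.1839
  t39: -0.1580
  t40: -1.5036
  t41: +2.9789
  t42: +0.7456
  t43: -0.1120
  t44: +0.3407
  t45: +0.2990
  t46: +1.9868
  t47: +5.8875
  t48: -0.4681
  t49: +1.8217
  t50: +0.3003
  t51: +0.6591
  t52: -0.0845
  t53: +0.8950
  t54: -0.1313
  t55: -0.2665
Σ = +44.6903 → |volume| = 44.69

Directed edges: 165 total; 3 unmatched, e.g. (-3.36,-1.36,0.9)→(-3.24,-0.17,-1.42) → open.

44.69 OPEN


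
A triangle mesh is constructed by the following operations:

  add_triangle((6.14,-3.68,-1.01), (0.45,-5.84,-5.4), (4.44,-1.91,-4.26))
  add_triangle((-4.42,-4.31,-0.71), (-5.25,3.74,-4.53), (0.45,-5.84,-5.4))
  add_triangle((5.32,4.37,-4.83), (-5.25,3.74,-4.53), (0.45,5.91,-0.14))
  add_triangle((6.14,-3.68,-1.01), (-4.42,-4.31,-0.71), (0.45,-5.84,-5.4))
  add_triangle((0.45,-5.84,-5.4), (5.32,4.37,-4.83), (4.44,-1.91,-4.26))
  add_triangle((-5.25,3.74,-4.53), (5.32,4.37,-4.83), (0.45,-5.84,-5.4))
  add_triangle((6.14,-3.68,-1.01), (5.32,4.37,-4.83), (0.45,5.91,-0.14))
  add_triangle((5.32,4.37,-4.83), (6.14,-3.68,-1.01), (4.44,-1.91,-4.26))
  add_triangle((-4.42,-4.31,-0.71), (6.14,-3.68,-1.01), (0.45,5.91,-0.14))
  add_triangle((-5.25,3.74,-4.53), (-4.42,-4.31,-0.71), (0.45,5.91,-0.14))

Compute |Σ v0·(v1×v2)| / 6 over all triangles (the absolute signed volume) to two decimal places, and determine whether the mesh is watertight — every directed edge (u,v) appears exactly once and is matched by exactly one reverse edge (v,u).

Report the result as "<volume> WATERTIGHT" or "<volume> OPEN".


317.14 WATERTIGHT

Per-triangle v0·(v1×v2)/6:
  t1: +24.2136
  t2: +52.7665
  t3: +47.5858
  t4: +29.7373
  t5: +23.3340
  t6: +86.8235
  t7: +24.5000
  t8: +24.2616
  t9: -9.5577
  t10: +13.4735
Σ = +317.1380 → |volume| = 317.14

Directed edges: 30 total, each appears once with its reverse present → watertight.


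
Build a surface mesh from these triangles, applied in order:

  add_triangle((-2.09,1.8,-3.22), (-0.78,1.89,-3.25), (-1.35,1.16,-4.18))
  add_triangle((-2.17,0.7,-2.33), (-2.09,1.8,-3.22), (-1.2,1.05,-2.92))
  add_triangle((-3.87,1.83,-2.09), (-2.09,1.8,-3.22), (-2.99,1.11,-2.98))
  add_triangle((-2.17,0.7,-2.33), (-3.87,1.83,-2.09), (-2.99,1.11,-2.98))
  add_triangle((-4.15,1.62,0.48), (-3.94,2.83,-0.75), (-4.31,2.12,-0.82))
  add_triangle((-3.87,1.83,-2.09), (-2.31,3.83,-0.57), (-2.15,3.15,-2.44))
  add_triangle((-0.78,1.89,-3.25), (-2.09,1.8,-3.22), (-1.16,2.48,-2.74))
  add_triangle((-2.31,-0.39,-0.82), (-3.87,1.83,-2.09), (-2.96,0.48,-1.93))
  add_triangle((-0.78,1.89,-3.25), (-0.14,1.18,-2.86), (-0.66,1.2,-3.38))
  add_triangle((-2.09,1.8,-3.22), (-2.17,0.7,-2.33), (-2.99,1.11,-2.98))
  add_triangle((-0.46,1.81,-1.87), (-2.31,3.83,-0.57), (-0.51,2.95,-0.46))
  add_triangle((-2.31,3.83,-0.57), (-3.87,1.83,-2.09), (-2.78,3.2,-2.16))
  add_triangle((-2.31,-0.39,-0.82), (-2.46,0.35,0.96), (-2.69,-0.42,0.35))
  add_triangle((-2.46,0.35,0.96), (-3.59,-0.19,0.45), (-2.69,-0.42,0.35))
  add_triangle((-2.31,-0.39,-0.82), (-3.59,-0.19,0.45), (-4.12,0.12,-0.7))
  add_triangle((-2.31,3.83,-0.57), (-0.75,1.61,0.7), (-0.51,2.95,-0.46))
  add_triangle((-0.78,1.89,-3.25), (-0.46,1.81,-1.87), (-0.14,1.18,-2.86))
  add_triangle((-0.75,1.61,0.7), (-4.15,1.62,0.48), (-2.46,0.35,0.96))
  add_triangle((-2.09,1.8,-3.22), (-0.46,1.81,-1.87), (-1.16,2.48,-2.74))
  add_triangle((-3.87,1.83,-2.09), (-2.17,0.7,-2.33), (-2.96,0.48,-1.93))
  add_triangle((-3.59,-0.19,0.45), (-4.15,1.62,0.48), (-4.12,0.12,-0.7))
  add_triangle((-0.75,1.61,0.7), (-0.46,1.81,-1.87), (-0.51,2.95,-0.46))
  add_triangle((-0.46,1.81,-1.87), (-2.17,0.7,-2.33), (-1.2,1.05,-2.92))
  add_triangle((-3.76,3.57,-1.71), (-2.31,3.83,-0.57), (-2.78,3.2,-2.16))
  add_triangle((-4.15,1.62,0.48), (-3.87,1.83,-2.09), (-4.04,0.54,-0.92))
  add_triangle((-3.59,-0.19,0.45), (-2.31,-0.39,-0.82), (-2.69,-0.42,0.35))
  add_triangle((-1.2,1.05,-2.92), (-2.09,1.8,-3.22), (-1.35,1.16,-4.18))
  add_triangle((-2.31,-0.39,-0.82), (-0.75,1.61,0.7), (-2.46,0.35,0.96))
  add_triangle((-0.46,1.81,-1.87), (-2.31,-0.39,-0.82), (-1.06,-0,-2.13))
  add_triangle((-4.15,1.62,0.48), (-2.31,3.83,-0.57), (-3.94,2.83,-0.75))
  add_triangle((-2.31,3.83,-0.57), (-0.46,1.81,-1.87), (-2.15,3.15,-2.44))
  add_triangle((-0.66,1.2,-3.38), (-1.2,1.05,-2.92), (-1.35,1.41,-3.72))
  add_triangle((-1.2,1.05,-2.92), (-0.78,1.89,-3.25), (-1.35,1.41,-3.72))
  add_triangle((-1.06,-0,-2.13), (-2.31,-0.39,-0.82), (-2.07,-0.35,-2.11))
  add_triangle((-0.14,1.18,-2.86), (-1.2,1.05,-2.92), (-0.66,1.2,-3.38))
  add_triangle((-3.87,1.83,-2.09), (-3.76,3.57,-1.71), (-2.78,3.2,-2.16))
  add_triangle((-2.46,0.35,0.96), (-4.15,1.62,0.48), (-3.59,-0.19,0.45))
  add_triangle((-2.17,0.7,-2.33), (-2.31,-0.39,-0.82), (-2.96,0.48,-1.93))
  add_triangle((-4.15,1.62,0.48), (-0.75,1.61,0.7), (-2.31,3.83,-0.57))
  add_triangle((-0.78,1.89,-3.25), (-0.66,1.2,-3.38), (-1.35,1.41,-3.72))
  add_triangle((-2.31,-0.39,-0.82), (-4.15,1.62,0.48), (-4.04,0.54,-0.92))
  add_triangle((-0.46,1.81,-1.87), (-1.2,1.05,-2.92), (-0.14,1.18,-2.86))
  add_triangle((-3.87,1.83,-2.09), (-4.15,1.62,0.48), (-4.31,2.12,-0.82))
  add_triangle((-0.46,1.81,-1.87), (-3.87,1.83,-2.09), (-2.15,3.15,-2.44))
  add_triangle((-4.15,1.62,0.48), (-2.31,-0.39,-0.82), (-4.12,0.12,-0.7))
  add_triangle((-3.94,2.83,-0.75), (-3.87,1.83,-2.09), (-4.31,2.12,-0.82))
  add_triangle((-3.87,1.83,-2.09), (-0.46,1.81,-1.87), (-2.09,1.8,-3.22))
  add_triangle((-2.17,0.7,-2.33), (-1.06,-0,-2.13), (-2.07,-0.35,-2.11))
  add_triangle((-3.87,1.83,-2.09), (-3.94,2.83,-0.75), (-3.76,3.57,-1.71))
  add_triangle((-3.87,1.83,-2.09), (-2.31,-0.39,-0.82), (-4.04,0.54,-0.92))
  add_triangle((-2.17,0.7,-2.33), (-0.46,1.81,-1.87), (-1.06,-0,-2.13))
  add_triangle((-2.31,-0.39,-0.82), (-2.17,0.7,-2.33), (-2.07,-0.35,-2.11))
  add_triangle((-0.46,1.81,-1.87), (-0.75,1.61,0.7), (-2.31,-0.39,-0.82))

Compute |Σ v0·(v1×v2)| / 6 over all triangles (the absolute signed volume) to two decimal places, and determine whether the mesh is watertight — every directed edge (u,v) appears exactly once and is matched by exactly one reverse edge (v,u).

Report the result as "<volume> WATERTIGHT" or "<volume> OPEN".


Per-triangle v0·(v1×v2)/6:
  t1: +0.8931
  t2: +0.4303
  t3: +1.1247
  t4: +0.0602
  t5: +0.8134
  t6: +3.1905
  t7: +0.6523
  t8: +0.5705
  t9: +0.1870
  t10: +0.1452
  t11: +1.2884
  t12: -1.9870
  t13: -0.3604
  t14: +0.1119
  t15: +0.4193
  t16: +0.7642
  t17: +0.2109
  t18: +0.8743
  t19: -0.1298
  t20: +0.6173
  t21: +1.3308
  t22: -0.4370
  t23: -0.6505
  t24: +1.0875
  t25: +2.1266
  t26: +0.1864
  t27: -0.0131
  t28: -0.9410
  t29: -1.1569
  t30: +1.6939
  t31: +1.0504
  t32: +0.0270
  t33: +0.0432
  t34: -0.0951
  t35: -0.0615
  t36: +1.1512
  t37: +0.7288
  t38: +0.2273
  t39: +2.0048
  t40: +0.2513
  t41: +0.4596
  t42: -0.5504
  t43: +0.4768
  t44: +0.9177
  t45: +0.0680
  t46: +0.8674
  t47: +1.2991
  t48: +0.3790
  t49: +1.3926
  t50: +0.8285
  t51: +0.7662
  t52: +0.5649
  t53: -1.8433
Σ = +24.0564 → |volume| = 24.06

Directed edges: 159 total; 9 unmatched, e.g. (-0.78,1.89,-3.25)→(-1.35,1.16,-4.18) → open.

24.06 OPEN


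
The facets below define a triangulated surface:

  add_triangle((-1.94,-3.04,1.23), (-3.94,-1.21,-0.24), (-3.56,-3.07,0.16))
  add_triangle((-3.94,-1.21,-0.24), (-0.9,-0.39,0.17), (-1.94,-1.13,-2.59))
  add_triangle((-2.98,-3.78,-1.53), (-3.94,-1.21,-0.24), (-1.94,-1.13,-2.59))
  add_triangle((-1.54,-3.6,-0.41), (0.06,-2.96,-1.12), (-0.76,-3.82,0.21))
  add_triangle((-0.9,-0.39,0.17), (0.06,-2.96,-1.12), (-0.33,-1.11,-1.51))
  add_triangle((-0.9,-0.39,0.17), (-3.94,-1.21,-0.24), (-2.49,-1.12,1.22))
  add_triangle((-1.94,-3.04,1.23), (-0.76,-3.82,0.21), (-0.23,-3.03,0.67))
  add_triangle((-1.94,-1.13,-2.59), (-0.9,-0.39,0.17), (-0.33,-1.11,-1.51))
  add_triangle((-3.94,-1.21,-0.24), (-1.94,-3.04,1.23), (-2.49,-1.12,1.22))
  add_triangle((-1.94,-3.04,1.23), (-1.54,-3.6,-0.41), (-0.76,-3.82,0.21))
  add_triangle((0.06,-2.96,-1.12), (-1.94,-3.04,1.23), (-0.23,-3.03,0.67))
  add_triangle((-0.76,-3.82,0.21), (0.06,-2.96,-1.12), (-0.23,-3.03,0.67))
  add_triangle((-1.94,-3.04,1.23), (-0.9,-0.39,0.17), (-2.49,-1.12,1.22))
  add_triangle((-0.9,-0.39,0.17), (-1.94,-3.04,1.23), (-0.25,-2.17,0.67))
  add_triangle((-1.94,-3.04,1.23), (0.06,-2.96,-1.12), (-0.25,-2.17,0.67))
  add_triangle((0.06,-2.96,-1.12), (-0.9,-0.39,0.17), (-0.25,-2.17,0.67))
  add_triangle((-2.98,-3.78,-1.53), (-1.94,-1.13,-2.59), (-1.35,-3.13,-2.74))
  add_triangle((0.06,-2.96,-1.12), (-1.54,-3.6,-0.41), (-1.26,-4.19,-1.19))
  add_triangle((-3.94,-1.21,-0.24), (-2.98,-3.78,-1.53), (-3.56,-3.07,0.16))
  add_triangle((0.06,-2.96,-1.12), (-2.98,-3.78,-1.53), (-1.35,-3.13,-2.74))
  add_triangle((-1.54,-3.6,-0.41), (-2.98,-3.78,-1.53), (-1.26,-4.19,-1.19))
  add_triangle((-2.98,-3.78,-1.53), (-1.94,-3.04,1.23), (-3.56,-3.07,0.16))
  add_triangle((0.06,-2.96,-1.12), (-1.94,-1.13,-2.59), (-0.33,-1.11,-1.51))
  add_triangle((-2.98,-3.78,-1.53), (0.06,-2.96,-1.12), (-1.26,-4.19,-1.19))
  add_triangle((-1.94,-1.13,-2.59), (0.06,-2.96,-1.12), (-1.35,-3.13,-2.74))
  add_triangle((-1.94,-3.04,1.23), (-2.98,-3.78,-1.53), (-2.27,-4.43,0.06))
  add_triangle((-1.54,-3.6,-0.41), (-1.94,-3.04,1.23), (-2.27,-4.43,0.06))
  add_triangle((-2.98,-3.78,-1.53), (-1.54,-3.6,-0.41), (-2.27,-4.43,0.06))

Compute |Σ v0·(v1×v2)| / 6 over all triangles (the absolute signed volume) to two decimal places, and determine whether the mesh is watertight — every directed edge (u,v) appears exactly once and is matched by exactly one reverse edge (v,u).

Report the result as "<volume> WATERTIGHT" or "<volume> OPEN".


Per-triangle v0·(v1×v2)/6:
  t1: +1.1451
  t2: -0.2633
  t3: +4.1770
  t4: +0.9239
  t5: -0.5434
  t6: -0.0499
  t7: +0.6802
  t8: -0.3606
  t9: +1.8870
  t10: +1.0742
  t11: -1.4515
  t12: +0.5125
  t13: -0.2420
  t14: -0.0616
  t15: +1.1272
  t16: -0.6218
  t17: +2.4752
  t18: +0.3171
  t19: +2.4593
  t20: +2.2763
  t21: +0.9341
  t22: +2.1702
  t23: +0.6795
  t24: +0.6624
  t25: +0.0014
  t26: +1.3618
  t27: +0.1380
  t28: +0.7090
Σ = +22.1174 → |volume| = 22.12

Directed edges: 84 total, each appears once with its reverse present → watertight.

22.12 WATERTIGHT


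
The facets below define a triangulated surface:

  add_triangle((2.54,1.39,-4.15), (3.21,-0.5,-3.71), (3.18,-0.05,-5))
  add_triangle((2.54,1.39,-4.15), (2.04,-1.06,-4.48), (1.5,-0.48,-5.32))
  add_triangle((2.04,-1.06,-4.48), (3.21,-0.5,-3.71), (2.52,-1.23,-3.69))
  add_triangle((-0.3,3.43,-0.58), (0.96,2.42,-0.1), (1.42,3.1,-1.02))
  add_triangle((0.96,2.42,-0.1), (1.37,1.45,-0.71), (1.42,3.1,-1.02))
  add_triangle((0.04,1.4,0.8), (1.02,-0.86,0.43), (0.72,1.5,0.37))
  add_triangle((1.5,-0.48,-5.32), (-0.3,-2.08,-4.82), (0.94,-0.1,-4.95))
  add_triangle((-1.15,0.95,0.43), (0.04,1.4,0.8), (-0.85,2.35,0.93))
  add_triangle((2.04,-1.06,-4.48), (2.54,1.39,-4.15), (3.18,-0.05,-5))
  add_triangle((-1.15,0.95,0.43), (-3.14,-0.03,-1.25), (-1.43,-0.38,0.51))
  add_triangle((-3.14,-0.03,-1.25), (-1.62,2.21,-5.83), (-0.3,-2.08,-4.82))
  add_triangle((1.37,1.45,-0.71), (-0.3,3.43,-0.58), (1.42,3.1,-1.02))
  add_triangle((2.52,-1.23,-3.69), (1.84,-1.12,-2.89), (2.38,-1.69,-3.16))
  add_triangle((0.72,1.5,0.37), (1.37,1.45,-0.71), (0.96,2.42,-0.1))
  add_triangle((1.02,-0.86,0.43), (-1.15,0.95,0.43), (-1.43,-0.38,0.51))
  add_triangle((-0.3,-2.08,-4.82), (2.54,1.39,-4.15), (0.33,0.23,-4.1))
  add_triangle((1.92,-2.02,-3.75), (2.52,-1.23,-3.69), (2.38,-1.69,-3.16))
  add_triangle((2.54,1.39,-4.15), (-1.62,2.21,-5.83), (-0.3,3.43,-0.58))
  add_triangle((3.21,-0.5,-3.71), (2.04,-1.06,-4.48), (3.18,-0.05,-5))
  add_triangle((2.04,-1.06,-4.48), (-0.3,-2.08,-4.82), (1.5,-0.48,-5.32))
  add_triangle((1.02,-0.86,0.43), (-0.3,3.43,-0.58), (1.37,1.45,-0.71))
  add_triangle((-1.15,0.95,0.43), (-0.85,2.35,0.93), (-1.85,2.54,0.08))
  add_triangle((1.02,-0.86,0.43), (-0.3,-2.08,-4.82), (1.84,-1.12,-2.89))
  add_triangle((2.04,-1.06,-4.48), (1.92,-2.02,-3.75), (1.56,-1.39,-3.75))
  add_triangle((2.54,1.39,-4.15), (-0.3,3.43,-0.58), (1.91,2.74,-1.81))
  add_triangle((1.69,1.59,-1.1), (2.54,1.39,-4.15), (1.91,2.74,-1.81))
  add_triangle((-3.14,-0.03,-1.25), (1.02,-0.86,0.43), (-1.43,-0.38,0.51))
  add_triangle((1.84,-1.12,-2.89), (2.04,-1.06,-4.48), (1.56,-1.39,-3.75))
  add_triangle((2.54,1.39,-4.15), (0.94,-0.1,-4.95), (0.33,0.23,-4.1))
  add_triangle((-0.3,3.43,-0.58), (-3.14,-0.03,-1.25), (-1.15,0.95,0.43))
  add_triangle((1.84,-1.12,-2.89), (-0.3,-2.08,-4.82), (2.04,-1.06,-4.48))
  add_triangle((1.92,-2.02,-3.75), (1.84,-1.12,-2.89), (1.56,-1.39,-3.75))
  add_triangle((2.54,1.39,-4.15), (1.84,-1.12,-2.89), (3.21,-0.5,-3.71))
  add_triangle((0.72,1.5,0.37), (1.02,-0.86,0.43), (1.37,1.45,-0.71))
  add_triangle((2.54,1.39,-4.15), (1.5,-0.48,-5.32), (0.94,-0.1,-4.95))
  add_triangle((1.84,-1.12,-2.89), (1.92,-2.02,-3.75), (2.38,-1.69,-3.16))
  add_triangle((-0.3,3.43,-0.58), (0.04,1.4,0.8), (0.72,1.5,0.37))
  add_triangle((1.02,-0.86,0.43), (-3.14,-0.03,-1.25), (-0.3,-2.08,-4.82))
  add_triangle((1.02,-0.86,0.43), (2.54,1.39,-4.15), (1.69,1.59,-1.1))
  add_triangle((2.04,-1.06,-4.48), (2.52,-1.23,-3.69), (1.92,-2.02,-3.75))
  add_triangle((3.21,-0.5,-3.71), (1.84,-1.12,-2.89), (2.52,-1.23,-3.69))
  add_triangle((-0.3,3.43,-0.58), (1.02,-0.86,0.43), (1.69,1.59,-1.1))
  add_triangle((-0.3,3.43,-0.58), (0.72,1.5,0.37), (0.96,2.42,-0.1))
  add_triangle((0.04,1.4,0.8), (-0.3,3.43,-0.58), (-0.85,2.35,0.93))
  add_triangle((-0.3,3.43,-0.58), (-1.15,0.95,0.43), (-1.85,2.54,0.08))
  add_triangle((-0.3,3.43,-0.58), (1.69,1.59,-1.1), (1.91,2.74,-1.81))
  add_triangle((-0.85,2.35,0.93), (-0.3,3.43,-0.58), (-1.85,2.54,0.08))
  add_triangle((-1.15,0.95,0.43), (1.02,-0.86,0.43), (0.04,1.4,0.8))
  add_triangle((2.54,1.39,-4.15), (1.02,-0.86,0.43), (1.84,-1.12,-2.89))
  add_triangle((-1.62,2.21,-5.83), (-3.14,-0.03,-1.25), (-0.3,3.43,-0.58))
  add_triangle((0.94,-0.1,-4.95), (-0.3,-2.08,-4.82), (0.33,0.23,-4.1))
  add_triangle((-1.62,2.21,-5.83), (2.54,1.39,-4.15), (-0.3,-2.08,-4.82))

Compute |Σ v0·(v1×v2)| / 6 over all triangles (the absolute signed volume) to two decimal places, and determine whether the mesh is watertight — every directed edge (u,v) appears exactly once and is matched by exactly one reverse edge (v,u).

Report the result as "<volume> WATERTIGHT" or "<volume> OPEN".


Per-triangle v0·(v1×v2)/6:
  t1: +0.9762
  t2: +2.0119
  t3: +0.6421
  t4: +0.6310
  t5: +0.2360
  t6: +0.2643
  t7: +1.1746
  t8: +0.0892
  t9: +1.0495
  t10: +0.7130
  t11: +11.1110
  t12: +0.0251
  t13: -0.0737
  t14: +0.1712
  t15: +0.2429
  t16: -2.9990
  t17: +0.3561
  t18: +11.4950
  t19: +1.0317
  t20: +2.0978
  t21: -0.4946
  t22: +0.3119
  t23: +1.7980
  t24: +0.2046
  t25: +2.7620
  t26: +0.8228
  t27: +0.4867
  t28: -0.2448
  t29: +0.9976
  t30: +1.8266
  t31: +1.1802
  t32: -0.2401
  t33: -1.2707
  t34: +0.4906
  t35: +1.1339
  t36: -0.2053
  t37: +0.4466
  t38: +2.1656
  t39: +1.5877
  t40: +0.6536
  t41: +0.0046
  t42: +0.7465
  t43: +0.2673
  t44: +0.5052
  t45: -0.2389
  t46: +0.3867
  t47: +1.0475
  t48: +0.2256
  t49: +1.8179
  t50: +8.7788
  t51: +1.0474
  t52: +13.8359
Σ = +74.0831 → |volume| = 74.08

Directed edges: 156 total, each appears once with its reverse present → watertight.

74.08 WATERTIGHT


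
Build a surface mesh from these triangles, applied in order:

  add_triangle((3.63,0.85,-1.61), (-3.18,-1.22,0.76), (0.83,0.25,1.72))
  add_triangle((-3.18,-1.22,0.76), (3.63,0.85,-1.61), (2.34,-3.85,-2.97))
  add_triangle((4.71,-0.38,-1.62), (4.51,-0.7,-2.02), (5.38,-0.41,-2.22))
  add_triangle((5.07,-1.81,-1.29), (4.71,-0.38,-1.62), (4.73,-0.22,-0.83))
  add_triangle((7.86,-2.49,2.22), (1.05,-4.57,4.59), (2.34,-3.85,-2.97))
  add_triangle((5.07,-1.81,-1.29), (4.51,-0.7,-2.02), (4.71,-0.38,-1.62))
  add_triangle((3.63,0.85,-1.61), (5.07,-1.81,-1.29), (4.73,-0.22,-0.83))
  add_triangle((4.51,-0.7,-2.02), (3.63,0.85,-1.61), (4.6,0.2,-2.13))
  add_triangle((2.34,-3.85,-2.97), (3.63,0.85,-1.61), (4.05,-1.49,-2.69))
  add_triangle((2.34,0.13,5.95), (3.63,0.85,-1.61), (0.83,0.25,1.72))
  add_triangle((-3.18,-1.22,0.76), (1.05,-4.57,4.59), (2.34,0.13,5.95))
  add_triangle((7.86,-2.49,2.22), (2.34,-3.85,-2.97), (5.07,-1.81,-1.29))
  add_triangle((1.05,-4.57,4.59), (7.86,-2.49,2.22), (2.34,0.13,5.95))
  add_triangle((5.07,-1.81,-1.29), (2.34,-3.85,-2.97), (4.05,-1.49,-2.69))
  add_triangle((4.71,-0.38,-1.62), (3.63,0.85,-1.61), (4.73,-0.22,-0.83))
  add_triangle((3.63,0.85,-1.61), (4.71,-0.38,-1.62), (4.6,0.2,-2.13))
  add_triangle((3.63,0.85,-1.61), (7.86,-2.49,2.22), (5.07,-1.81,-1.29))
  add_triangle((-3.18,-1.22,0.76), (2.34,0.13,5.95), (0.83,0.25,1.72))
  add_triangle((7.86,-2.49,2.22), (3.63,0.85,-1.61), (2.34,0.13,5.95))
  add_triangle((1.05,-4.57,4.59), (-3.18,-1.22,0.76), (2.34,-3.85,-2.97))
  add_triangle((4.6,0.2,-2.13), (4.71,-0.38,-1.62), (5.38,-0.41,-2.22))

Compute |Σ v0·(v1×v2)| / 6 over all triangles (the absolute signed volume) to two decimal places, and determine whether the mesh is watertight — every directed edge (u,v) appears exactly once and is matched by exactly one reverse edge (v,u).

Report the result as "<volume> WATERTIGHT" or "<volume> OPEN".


148.26 OPEN

Per-triangle v0·(v1×v2)/6:
  t1: -0.5786
  t2: +1.1749
  t3: +0.1064
  t4: +0.9339
  t5: +37.6396
  t6: +0.6353
  t7: -1.5291
  t8: -0.0849
  t9: +0.4723
  t10: +0.7632
  t11: +15.1860
  t12: +10.1154
  t13: +34.2600
  t14: +4.1388
  t15: +0.7608
  t16: +0.3294
  t17: +7.8352
  t18: +0.5445
  t19: +16.8650
  t20: +18.5351
  t21: +0.1553
Σ = +148.2586 → |volume| = 148.26

Directed edges: 63 total; 7 unmatched, e.g. (4.51,-0.7,-2.02)→(5.38,-0.41,-2.22) → open.
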